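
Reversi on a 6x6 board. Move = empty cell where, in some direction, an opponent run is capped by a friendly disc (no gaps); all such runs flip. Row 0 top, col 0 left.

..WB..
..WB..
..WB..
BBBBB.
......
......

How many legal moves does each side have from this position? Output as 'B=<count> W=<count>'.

-- B to move --
(0,1): flips 2 -> legal
(1,1): flips 2 -> legal
(2,1): flips 2 -> legal
B mobility = 3
-- W to move --
(0,4): flips 2 -> legal
(1,4): flips 1 -> legal
(2,0): no bracket -> illegal
(2,1): no bracket -> illegal
(2,4): flips 2 -> legal
(2,5): no bracket -> illegal
(3,5): no bracket -> illegal
(4,0): flips 1 -> legal
(4,1): no bracket -> illegal
(4,2): flips 1 -> legal
(4,3): no bracket -> illegal
(4,4): flips 1 -> legal
(4,5): flips 2 -> legal
W mobility = 7

Answer: B=3 W=7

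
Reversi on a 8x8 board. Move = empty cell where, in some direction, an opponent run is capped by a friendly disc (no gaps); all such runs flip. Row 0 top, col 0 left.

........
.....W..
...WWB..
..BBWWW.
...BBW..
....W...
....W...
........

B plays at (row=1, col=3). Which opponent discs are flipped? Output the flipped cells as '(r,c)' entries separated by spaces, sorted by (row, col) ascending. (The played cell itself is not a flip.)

Dir NW: first cell '.' (not opp) -> no flip
Dir N: first cell '.' (not opp) -> no flip
Dir NE: first cell '.' (not opp) -> no flip
Dir W: first cell '.' (not opp) -> no flip
Dir E: first cell '.' (not opp) -> no flip
Dir SW: first cell '.' (not opp) -> no flip
Dir S: opp run (2,3) capped by B -> flip
Dir SE: opp run (2,4) (3,5), next='.' -> no flip

Answer: (2,3)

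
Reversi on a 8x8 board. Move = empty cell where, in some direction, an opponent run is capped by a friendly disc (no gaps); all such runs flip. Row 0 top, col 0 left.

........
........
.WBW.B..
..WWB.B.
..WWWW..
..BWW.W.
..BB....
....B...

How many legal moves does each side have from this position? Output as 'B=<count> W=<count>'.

-- B to move --
(1,0): no bracket -> illegal
(1,1): no bracket -> illegal
(1,2): flips 1 -> legal
(1,3): flips 4 -> legal
(1,4): no bracket -> illegal
(2,0): flips 1 -> legal
(2,4): flips 1 -> legal
(3,0): no bracket -> illegal
(3,1): flips 2 -> legal
(3,5): flips 2 -> legal
(4,1): no bracket -> illegal
(4,6): no bracket -> illegal
(4,7): no bracket -> illegal
(5,1): no bracket -> illegal
(5,5): flips 4 -> legal
(5,7): no bracket -> illegal
(6,4): flips 2 -> legal
(6,5): no bracket -> illegal
(6,6): no bracket -> illegal
(6,7): flips 2 -> legal
B mobility = 9
-- W to move --
(1,1): flips 1 -> legal
(1,2): flips 1 -> legal
(1,3): no bracket -> illegal
(1,4): no bracket -> illegal
(1,5): no bracket -> illegal
(1,6): flips 2 -> legal
(2,4): flips 1 -> legal
(2,6): no bracket -> illegal
(2,7): flips 1 -> legal
(3,1): no bracket -> illegal
(3,5): flips 1 -> legal
(3,7): no bracket -> illegal
(4,1): no bracket -> illegal
(4,6): no bracket -> illegal
(4,7): no bracket -> illegal
(5,1): flips 1 -> legal
(6,1): flips 1 -> legal
(6,4): no bracket -> illegal
(6,5): no bracket -> illegal
(7,1): flips 1 -> legal
(7,2): flips 3 -> legal
(7,3): flips 1 -> legal
(7,5): no bracket -> illegal
W mobility = 11

Answer: B=9 W=11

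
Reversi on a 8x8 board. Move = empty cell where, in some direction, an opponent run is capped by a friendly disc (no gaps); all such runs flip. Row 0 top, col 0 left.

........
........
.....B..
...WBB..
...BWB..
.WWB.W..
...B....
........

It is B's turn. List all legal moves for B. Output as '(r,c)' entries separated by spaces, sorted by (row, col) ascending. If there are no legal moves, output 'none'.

Answer: (2,3) (3,2) (4,1) (5,0) (5,4) (6,1) (6,5)

Derivation:
(2,2): no bracket -> illegal
(2,3): flips 1 -> legal
(2,4): no bracket -> illegal
(3,2): flips 1 -> legal
(4,0): no bracket -> illegal
(4,1): flips 1 -> legal
(4,2): no bracket -> illegal
(4,6): no bracket -> illegal
(5,0): flips 2 -> legal
(5,4): flips 1 -> legal
(5,6): no bracket -> illegal
(6,0): no bracket -> illegal
(6,1): flips 1 -> legal
(6,2): no bracket -> illegal
(6,4): no bracket -> illegal
(6,5): flips 1 -> legal
(6,6): no bracket -> illegal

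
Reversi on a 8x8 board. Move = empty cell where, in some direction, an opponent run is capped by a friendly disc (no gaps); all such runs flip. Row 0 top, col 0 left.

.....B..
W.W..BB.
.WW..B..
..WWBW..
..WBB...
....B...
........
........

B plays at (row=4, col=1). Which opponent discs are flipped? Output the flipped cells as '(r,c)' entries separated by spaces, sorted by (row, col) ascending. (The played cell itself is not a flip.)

Answer: (4,2)

Derivation:
Dir NW: first cell '.' (not opp) -> no flip
Dir N: first cell '.' (not opp) -> no flip
Dir NE: opp run (3,2), next='.' -> no flip
Dir W: first cell '.' (not opp) -> no flip
Dir E: opp run (4,2) capped by B -> flip
Dir SW: first cell '.' (not opp) -> no flip
Dir S: first cell '.' (not opp) -> no flip
Dir SE: first cell '.' (not opp) -> no flip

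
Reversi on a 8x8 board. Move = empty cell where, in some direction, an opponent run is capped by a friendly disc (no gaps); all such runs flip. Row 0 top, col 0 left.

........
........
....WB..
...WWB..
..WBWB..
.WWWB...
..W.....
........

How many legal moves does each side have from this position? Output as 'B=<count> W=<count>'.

Answer: B=9 W=7

Derivation:
-- B to move --
(1,3): flips 1 -> legal
(1,4): flips 3 -> legal
(1,5): no bracket -> illegal
(2,2): no bracket -> illegal
(2,3): flips 3 -> legal
(3,1): no bracket -> illegal
(3,2): flips 2 -> legal
(4,0): no bracket -> illegal
(4,1): flips 1 -> legal
(5,0): flips 3 -> legal
(5,5): no bracket -> illegal
(6,0): no bracket -> illegal
(6,1): flips 1 -> legal
(6,3): flips 1 -> legal
(6,4): no bracket -> illegal
(7,1): flips 3 -> legal
(7,2): no bracket -> illegal
(7,3): no bracket -> illegal
B mobility = 9
-- W to move --
(1,4): no bracket -> illegal
(1,5): no bracket -> illegal
(1,6): flips 1 -> legal
(2,6): flips 2 -> legal
(3,2): no bracket -> illegal
(3,6): flips 1 -> legal
(4,6): flips 2 -> legal
(5,5): flips 1 -> legal
(5,6): flips 1 -> legal
(6,3): no bracket -> illegal
(6,4): flips 1 -> legal
(6,5): no bracket -> illegal
W mobility = 7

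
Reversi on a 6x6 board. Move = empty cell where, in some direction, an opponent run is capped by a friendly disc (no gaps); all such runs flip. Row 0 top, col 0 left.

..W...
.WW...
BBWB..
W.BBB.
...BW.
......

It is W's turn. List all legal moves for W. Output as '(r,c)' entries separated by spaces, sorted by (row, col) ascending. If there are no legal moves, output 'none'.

(1,0): flips 1 -> legal
(1,3): no bracket -> illegal
(1,4): no bracket -> illegal
(2,4): flips 2 -> legal
(2,5): no bracket -> illegal
(3,1): flips 1 -> legal
(3,5): no bracket -> illegal
(4,1): no bracket -> illegal
(4,2): flips 2 -> legal
(4,5): flips 2 -> legal
(5,2): no bracket -> illegal
(5,3): no bracket -> illegal
(5,4): no bracket -> illegal

Answer: (1,0) (2,4) (3,1) (4,2) (4,5)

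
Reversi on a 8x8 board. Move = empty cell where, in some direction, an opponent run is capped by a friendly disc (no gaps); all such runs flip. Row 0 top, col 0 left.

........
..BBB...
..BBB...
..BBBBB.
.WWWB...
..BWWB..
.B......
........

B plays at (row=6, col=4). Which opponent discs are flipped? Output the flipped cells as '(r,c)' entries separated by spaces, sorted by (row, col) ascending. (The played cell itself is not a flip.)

Answer: (5,4)

Derivation:
Dir NW: opp run (5,3) (4,2), next='.' -> no flip
Dir N: opp run (5,4) capped by B -> flip
Dir NE: first cell 'B' (not opp) -> no flip
Dir W: first cell '.' (not opp) -> no flip
Dir E: first cell '.' (not opp) -> no flip
Dir SW: first cell '.' (not opp) -> no flip
Dir S: first cell '.' (not opp) -> no flip
Dir SE: first cell '.' (not opp) -> no flip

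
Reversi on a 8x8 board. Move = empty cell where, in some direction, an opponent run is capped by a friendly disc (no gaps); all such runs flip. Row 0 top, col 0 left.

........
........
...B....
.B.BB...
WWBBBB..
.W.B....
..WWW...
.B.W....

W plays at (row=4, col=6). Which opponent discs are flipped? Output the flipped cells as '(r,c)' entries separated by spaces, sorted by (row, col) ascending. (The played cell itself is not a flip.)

Dir NW: first cell '.' (not opp) -> no flip
Dir N: first cell '.' (not opp) -> no flip
Dir NE: first cell '.' (not opp) -> no flip
Dir W: opp run (4,5) (4,4) (4,3) (4,2) capped by W -> flip
Dir E: first cell '.' (not opp) -> no flip
Dir SW: first cell '.' (not opp) -> no flip
Dir S: first cell '.' (not opp) -> no flip
Dir SE: first cell '.' (not opp) -> no flip

Answer: (4,2) (4,3) (4,4) (4,5)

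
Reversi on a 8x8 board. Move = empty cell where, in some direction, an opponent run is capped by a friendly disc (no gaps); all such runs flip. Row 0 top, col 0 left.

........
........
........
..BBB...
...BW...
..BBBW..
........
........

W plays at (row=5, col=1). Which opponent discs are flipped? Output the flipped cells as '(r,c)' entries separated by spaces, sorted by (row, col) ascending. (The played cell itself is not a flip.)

Answer: (5,2) (5,3) (5,4)

Derivation:
Dir NW: first cell '.' (not opp) -> no flip
Dir N: first cell '.' (not opp) -> no flip
Dir NE: first cell '.' (not opp) -> no flip
Dir W: first cell '.' (not opp) -> no flip
Dir E: opp run (5,2) (5,3) (5,4) capped by W -> flip
Dir SW: first cell '.' (not opp) -> no flip
Dir S: first cell '.' (not opp) -> no flip
Dir SE: first cell '.' (not opp) -> no flip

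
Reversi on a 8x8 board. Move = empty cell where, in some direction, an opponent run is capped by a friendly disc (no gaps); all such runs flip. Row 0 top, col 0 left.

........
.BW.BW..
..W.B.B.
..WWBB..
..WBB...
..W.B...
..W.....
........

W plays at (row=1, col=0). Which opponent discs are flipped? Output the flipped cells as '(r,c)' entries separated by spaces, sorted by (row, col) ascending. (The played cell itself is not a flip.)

Answer: (1,1)

Derivation:
Dir NW: edge -> no flip
Dir N: first cell '.' (not opp) -> no flip
Dir NE: first cell '.' (not opp) -> no flip
Dir W: edge -> no flip
Dir E: opp run (1,1) capped by W -> flip
Dir SW: edge -> no flip
Dir S: first cell '.' (not opp) -> no flip
Dir SE: first cell '.' (not opp) -> no flip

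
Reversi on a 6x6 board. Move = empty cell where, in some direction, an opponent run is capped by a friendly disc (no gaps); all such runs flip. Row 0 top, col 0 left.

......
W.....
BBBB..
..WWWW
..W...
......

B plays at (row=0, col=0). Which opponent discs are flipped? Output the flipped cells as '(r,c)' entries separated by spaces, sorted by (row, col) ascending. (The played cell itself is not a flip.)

Answer: (1,0)

Derivation:
Dir NW: edge -> no flip
Dir N: edge -> no flip
Dir NE: edge -> no flip
Dir W: edge -> no flip
Dir E: first cell '.' (not opp) -> no flip
Dir SW: edge -> no flip
Dir S: opp run (1,0) capped by B -> flip
Dir SE: first cell '.' (not opp) -> no flip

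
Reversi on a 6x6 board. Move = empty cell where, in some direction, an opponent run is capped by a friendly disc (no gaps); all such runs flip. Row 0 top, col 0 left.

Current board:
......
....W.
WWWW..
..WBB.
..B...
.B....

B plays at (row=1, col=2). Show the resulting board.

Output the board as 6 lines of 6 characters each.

Answer: ......
..B.W.
WWBB..
..BBB.
..B...
.B....

Derivation:
Place B at (1,2); scan 8 dirs for brackets.
Dir NW: first cell '.' (not opp) -> no flip
Dir N: first cell '.' (not opp) -> no flip
Dir NE: first cell '.' (not opp) -> no flip
Dir W: first cell '.' (not opp) -> no flip
Dir E: first cell '.' (not opp) -> no flip
Dir SW: opp run (2,1), next='.' -> no flip
Dir S: opp run (2,2) (3,2) capped by B -> flip
Dir SE: opp run (2,3) capped by B -> flip
All flips: (2,2) (2,3) (3,2)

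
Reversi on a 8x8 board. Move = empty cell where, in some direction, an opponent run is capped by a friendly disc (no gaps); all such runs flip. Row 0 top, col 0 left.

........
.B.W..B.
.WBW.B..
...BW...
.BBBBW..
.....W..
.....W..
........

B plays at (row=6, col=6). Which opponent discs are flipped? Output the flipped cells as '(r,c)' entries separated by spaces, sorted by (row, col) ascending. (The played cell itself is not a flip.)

Answer: (5,5)

Derivation:
Dir NW: opp run (5,5) capped by B -> flip
Dir N: first cell '.' (not opp) -> no flip
Dir NE: first cell '.' (not opp) -> no flip
Dir W: opp run (6,5), next='.' -> no flip
Dir E: first cell '.' (not opp) -> no flip
Dir SW: first cell '.' (not opp) -> no flip
Dir S: first cell '.' (not opp) -> no flip
Dir SE: first cell '.' (not opp) -> no flip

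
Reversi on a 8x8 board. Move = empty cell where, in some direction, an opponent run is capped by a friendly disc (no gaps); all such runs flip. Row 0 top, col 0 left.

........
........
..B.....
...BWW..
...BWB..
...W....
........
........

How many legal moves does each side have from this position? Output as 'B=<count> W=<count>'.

Answer: B=5 W=8

Derivation:
-- B to move --
(2,3): flips 1 -> legal
(2,4): no bracket -> illegal
(2,5): flips 2 -> legal
(2,6): no bracket -> illegal
(3,6): flips 2 -> legal
(4,2): no bracket -> illegal
(4,6): no bracket -> illegal
(5,2): no bracket -> illegal
(5,4): no bracket -> illegal
(5,5): flips 1 -> legal
(6,2): no bracket -> illegal
(6,3): flips 1 -> legal
(6,4): no bracket -> illegal
B mobility = 5
-- W to move --
(1,1): flips 2 -> legal
(1,2): no bracket -> illegal
(1,3): no bracket -> illegal
(2,1): no bracket -> illegal
(2,3): flips 2 -> legal
(2,4): no bracket -> illegal
(3,1): no bracket -> illegal
(3,2): flips 1 -> legal
(3,6): no bracket -> illegal
(4,2): flips 1 -> legal
(4,6): flips 1 -> legal
(5,2): flips 1 -> legal
(5,4): no bracket -> illegal
(5,5): flips 1 -> legal
(5,6): flips 1 -> legal
W mobility = 8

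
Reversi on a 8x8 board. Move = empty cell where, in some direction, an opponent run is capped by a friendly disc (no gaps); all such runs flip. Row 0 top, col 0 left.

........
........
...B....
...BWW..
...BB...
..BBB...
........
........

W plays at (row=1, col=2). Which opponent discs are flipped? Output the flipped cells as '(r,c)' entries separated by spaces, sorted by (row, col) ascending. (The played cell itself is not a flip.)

Dir NW: first cell '.' (not opp) -> no flip
Dir N: first cell '.' (not opp) -> no flip
Dir NE: first cell '.' (not opp) -> no flip
Dir W: first cell '.' (not opp) -> no flip
Dir E: first cell '.' (not opp) -> no flip
Dir SW: first cell '.' (not opp) -> no flip
Dir S: first cell '.' (not opp) -> no flip
Dir SE: opp run (2,3) capped by W -> flip

Answer: (2,3)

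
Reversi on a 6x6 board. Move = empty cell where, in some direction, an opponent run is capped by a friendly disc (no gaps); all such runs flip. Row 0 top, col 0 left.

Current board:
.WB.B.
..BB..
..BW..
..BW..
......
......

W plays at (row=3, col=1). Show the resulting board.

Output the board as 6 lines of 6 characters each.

Answer: .WB.B.
..BB..
..BW..
.WWW..
......
......

Derivation:
Place W at (3,1); scan 8 dirs for brackets.
Dir NW: first cell '.' (not opp) -> no flip
Dir N: first cell '.' (not opp) -> no flip
Dir NE: opp run (2,2) (1,3) (0,4), next=edge -> no flip
Dir W: first cell '.' (not opp) -> no flip
Dir E: opp run (3,2) capped by W -> flip
Dir SW: first cell '.' (not opp) -> no flip
Dir S: first cell '.' (not opp) -> no flip
Dir SE: first cell '.' (not opp) -> no flip
All flips: (3,2)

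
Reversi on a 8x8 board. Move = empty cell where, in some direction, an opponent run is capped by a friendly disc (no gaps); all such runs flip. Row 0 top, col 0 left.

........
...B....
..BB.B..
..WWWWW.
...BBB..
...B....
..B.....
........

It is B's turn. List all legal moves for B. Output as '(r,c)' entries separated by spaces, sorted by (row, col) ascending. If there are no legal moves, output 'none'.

Answer: (2,1) (2,4) (2,6) (2,7) (4,1) (4,2) (4,7)

Derivation:
(2,1): flips 1 -> legal
(2,4): flips 1 -> legal
(2,6): flips 1 -> legal
(2,7): flips 1 -> legal
(3,1): no bracket -> illegal
(3,7): no bracket -> illegal
(4,1): flips 1 -> legal
(4,2): flips 1 -> legal
(4,6): no bracket -> illegal
(4,7): flips 1 -> legal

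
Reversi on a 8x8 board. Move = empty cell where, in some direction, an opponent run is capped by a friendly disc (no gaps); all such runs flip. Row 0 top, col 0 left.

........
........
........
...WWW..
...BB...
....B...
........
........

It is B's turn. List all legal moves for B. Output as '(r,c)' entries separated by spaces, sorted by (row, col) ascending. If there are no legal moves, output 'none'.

Answer: (2,2) (2,3) (2,4) (2,5) (2,6)

Derivation:
(2,2): flips 1 -> legal
(2,3): flips 1 -> legal
(2,4): flips 1 -> legal
(2,5): flips 1 -> legal
(2,6): flips 1 -> legal
(3,2): no bracket -> illegal
(3,6): no bracket -> illegal
(4,2): no bracket -> illegal
(4,5): no bracket -> illegal
(4,6): no bracket -> illegal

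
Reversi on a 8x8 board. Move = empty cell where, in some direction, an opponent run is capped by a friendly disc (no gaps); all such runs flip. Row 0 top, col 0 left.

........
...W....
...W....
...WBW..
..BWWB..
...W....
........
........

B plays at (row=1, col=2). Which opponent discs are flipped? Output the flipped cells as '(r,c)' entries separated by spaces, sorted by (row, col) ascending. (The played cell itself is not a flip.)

Dir NW: first cell '.' (not opp) -> no flip
Dir N: first cell '.' (not opp) -> no flip
Dir NE: first cell '.' (not opp) -> no flip
Dir W: first cell '.' (not opp) -> no flip
Dir E: opp run (1,3), next='.' -> no flip
Dir SW: first cell '.' (not opp) -> no flip
Dir S: first cell '.' (not opp) -> no flip
Dir SE: opp run (2,3) capped by B -> flip

Answer: (2,3)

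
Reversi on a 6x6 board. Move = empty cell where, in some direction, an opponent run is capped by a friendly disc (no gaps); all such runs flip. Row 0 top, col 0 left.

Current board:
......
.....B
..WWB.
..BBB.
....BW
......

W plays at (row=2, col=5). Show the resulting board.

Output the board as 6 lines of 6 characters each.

Place W at (2,5); scan 8 dirs for brackets.
Dir NW: first cell '.' (not opp) -> no flip
Dir N: opp run (1,5), next='.' -> no flip
Dir NE: edge -> no flip
Dir W: opp run (2,4) capped by W -> flip
Dir E: edge -> no flip
Dir SW: opp run (3,4), next='.' -> no flip
Dir S: first cell '.' (not opp) -> no flip
Dir SE: edge -> no flip
All flips: (2,4)

Answer: ......
.....B
..WWWW
..BBB.
....BW
......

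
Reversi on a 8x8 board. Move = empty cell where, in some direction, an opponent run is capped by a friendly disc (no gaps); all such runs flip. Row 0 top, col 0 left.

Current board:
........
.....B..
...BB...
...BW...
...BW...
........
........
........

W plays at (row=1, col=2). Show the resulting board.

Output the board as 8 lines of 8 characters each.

Place W at (1,2); scan 8 dirs for brackets.
Dir NW: first cell '.' (not opp) -> no flip
Dir N: first cell '.' (not opp) -> no flip
Dir NE: first cell '.' (not opp) -> no flip
Dir W: first cell '.' (not opp) -> no flip
Dir E: first cell '.' (not opp) -> no flip
Dir SW: first cell '.' (not opp) -> no flip
Dir S: first cell '.' (not opp) -> no flip
Dir SE: opp run (2,3) capped by W -> flip
All flips: (2,3)

Answer: ........
..W..B..
...WB...
...BW...
...BW...
........
........
........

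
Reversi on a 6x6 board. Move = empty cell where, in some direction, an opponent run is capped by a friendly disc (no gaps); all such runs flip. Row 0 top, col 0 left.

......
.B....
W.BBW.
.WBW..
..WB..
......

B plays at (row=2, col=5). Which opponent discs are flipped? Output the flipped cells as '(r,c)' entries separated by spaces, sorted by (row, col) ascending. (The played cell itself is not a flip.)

Dir NW: first cell '.' (not opp) -> no flip
Dir N: first cell '.' (not opp) -> no flip
Dir NE: edge -> no flip
Dir W: opp run (2,4) capped by B -> flip
Dir E: edge -> no flip
Dir SW: first cell '.' (not opp) -> no flip
Dir S: first cell '.' (not opp) -> no flip
Dir SE: edge -> no flip

Answer: (2,4)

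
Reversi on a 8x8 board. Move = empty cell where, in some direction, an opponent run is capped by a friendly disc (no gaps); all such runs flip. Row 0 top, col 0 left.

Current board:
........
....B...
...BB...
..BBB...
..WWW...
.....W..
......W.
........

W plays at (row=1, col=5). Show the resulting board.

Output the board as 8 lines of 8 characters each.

Answer: ........
....BW..
...BW...
..BWB...
..WWW...
.....W..
......W.
........

Derivation:
Place W at (1,5); scan 8 dirs for brackets.
Dir NW: first cell '.' (not opp) -> no flip
Dir N: first cell '.' (not opp) -> no flip
Dir NE: first cell '.' (not opp) -> no flip
Dir W: opp run (1,4), next='.' -> no flip
Dir E: first cell '.' (not opp) -> no flip
Dir SW: opp run (2,4) (3,3) capped by W -> flip
Dir S: first cell '.' (not opp) -> no flip
Dir SE: first cell '.' (not opp) -> no flip
All flips: (2,4) (3,3)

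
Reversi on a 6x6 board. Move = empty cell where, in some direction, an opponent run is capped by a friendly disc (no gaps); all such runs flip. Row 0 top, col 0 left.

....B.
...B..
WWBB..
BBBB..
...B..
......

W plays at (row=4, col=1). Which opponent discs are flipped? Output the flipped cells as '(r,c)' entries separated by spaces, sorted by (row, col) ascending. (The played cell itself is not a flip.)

Answer: (3,1)

Derivation:
Dir NW: opp run (3,0), next=edge -> no flip
Dir N: opp run (3,1) capped by W -> flip
Dir NE: opp run (3,2) (2,3), next='.' -> no flip
Dir W: first cell '.' (not opp) -> no flip
Dir E: first cell '.' (not opp) -> no flip
Dir SW: first cell '.' (not opp) -> no flip
Dir S: first cell '.' (not opp) -> no flip
Dir SE: first cell '.' (not opp) -> no flip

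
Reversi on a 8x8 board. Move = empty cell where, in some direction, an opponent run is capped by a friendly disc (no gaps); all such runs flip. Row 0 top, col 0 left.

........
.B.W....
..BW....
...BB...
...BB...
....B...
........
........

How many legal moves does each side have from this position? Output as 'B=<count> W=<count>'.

Answer: B=4 W=4

Derivation:
-- B to move --
(0,2): no bracket -> illegal
(0,3): flips 2 -> legal
(0,4): flips 1 -> legal
(1,2): flips 1 -> legal
(1,4): no bracket -> illegal
(2,4): flips 1 -> legal
(3,2): no bracket -> illegal
B mobility = 4
-- W to move --
(0,0): no bracket -> illegal
(0,1): no bracket -> illegal
(0,2): no bracket -> illegal
(1,0): no bracket -> illegal
(1,2): no bracket -> illegal
(2,0): no bracket -> illegal
(2,1): flips 1 -> legal
(2,4): no bracket -> illegal
(2,5): no bracket -> illegal
(3,1): flips 1 -> legal
(3,2): no bracket -> illegal
(3,5): no bracket -> illegal
(4,2): no bracket -> illegal
(4,5): flips 1 -> legal
(5,2): no bracket -> illegal
(5,3): flips 2 -> legal
(5,5): no bracket -> illegal
(6,3): no bracket -> illegal
(6,4): no bracket -> illegal
(6,5): no bracket -> illegal
W mobility = 4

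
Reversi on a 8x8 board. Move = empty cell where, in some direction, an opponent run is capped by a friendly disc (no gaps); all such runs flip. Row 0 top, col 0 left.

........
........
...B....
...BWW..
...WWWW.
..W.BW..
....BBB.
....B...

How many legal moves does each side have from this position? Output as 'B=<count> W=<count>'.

Answer: B=7 W=10

Derivation:
-- B to move --
(2,4): flips 2 -> legal
(2,5): flips 3 -> legal
(2,6): no bracket -> illegal
(3,2): flips 1 -> legal
(3,6): flips 3 -> legal
(3,7): flips 2 -> legal
(4,1): no bracket -> illegal
(4,2): no bracket -> illegal
(4,7): no bracket -> illegal
(5,1): no bracket -> illegal
(5,3): flips 1 -> legal
(5,6): flips 3 -> legal
(5,7): no bracket -> illegal
(6,1): no bracket -> illegal
(6,2): no bracket -> illegal
(6,3): no bracket -> illegal
B mobility = 7
-- W to move --
(1,2): flips 1 -> legal
(1,3): flips 2 -> legal
(1,4): no bracket -> illegal
(2,2): flips 1 -> legal
(2,4): no bracket -> illegal
(3,2): flips 1 -> legal
(4,2): no bracket -> illegal
(5,3): flips 1 -> legal
(5,6): no bracket -> illegal
(5,7): no bracket -> illegal
(6,3): flips 1 -> legal
(6,7): no bracket -> illegal
(7,3): flips 1 -> legal
(7,5): flips 1 -> legal
(7,6): flips 2 -> legal
(7,7): flips 1 -> legal
W mobility = 10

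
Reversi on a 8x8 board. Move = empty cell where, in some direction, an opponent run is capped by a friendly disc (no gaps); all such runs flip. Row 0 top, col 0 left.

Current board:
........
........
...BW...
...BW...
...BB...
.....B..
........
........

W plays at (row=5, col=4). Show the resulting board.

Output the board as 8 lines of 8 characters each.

Answer: ........
........
...BW...
...BW...
...BW...
....WB..
........
........

Derivation:
Place W at (5,4); scan 8 dirs for brackets.
Dir NW: opp run (4,3), next='.' -> no flip
Dir N: opp run (4,4) capped by W -> flip
Dir NE: first cell '.' (not opp) -> no flip
Dir W: first cell '.' (not opp) -> no flip
Dir E: opp run (5,5), next='.' -> no flip
Dir SW: first cell '.' (not opp) -> no flip
Dir S: first cell '.' (not opp) -> no flip
Dir SE: first cell '.' (not opp) -> no flip
All flips: (4,4)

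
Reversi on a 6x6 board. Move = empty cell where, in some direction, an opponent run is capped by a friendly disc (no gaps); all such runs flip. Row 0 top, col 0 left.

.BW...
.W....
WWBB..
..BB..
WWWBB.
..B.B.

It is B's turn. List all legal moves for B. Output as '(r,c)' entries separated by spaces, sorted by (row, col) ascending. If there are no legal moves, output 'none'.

(0,0): flips 1 -> legal
(0,3): flips 1 -> legal
(1,0): flips 1 -> legal
(1,2): no bracket -> illegal
(1,3): no bracket -> illegal
(3,0): flips 1 -> legal
(3,1): flips 2 -> legal
(5,0): flips 1 -> legal
(5,1): flips 1 -> legal
(5,3): no bracket -> illegal

Answer: (0,0) (0,3) (1,0) (3,0) (3,1) (5,0) (5,1)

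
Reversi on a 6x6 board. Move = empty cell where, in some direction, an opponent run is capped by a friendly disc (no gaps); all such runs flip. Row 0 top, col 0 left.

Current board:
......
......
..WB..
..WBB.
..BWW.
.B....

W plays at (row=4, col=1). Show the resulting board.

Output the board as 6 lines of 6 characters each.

Answer: ......
......
..WB..
..WBB.
.WWWW.
.B....

Derivation:
Place W at (4,1); scan 8 dirs for brackets.
Dir NW: first cell '.' (not opp) -> no flip
Dir N: first cell '.' (not opp) -> no flip
Dir NE: first cell 'W' (not opp) -> no flip
Dir W: first cell '.' (not opp) -> no flip
Dir E: opp run (4,2) capped by W -> flip
Dir SW: first cell '.' (not opp) -> no flip
Dir S: opp run (5,1), next=edge -> no flip
Dir SE: first cell '.' (not opp) -> no flip
All flips: (4,2)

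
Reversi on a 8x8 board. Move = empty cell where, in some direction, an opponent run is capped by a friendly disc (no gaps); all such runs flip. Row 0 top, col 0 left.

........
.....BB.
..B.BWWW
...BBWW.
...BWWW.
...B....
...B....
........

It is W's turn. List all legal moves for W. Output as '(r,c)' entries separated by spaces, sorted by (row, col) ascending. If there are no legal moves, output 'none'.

(0,4): flips 1 -> legal
(0,5): flips 2 -> legal
(0,6): flips 1 -> legal
(0,7): flips 1 -> legal
(1,1): flips 2 -> legal
(1,2): no bracket -> illegal
(1,3): flips 1 -> legal
(1,4): flips 2 -> legal
(1,7): no bracket -> illegal
(2,1): no bracket -> illegal
(2,3): flips 2 -> legal
(3,1): no bracket -> illegal
(3,2): flips 2 -> legal
(4,2): flips 1 -> legal
(5,2): flips 2 -> legal
(5,4): no bracket -> illegal
(6,2): flips 1 -> legal
(6,4): no bracket -> illegal
(7,2): no bracket -> illegal
(7,3): no bracket -> illegal
(7,4): no bracket -> illegal

Answer: (0,4) (0,5) (0,6) (0,7) (1,1) (1,3) (1,4) (2,3) (3,2) (4,2) (5,2) (6,2)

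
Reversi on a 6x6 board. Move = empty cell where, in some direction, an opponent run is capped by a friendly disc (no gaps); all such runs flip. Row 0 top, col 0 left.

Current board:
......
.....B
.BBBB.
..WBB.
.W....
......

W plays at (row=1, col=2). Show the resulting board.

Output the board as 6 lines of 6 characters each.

Answer: ......
..W..B
.BWBB.
..WBB.
.W....
......

Derivation:
Place W at (1,2); scan 8 dirs for brackets.
Dir NW: first cell '.' (not opp) -> no flip
Dir N: first cell '.' (not opp) -> no flip
Dir NE: first cell '.' (not opp) -> no flip
Dir W: first cell '.' (not opp) -> no flip
Dir E: first cell '.' (not opp) -> no flip
Dir SW: opp run (2,1), next='.' -> no flip
Dir S: opp run (2,2) capped by W -> flip
Dir SE: opp run (2,3) (3,4), next='.' -> no flip
All flips: (2,2)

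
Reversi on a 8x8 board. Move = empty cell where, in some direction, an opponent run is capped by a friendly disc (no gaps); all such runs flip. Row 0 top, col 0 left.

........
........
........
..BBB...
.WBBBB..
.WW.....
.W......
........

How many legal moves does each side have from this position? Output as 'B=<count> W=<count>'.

Answer: B=5 W=5

Derivation:
-- B to move --
(3,0): no bracket -> illegal
(3,1): no bracket -> illegal
(4,0): flips 1 -> legal
(5,0): flips 1 -> legal
(5,3): no bracket -> illegal
(6,0): flips 1 -> legal
(6,2): flips 1 -> legal
(6,3): no bracket -> illegal
(7,0): flips 2 -> legal
(7,1): no bracket -> illegal
(7,2): no bracket -> illegal
B mobility = 5
-- W to move --
(2,1): no bracket -> illegal
(2,2): flips 2 -> legal
(2,3): flips 1 -> legal
(2,4): flips 2 -> legal
(2,5): flips 2 -> legal
(3,1): no bracket -> illegal
(3,5): no bracket -> illegal
(3,6): no bracket -> illegal
(4,6): flips 4 -> legal
(5,3): no bracket -> illegal
(5,4): no bracket -> illegal
(5,5): no bracket -> illegal
(5,6): no bracket -> illegal
W mobility = 5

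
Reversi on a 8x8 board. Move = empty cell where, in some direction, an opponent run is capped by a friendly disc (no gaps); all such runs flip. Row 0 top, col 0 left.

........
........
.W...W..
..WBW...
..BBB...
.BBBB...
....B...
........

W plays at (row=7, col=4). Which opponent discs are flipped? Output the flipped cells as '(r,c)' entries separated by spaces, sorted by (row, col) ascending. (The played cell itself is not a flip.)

Dir NW: first cell '.' (not opp) -> no flip
Dir N: opp run (6,4) (5,4) (4,4) capped by W -> flip
Dir NE: first cell '.' (not opp) -> no flip
Dir W: first cell '.' (not opp) -> no flip
Dir E: first cell '.' (not opp) -> no flip
Dir SW: edge -> no flip
Dir S: edge -> no flip
Dir SE: edge -> no flip

Answer: (4,4) (5,4) (6,4)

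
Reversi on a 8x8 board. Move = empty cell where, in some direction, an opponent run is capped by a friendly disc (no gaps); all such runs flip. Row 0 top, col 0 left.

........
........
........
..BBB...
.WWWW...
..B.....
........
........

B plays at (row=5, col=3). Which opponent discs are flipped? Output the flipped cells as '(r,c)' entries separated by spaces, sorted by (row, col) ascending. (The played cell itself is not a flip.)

Dir NW: opp run (4,2), next='.' -> no flip
Dir N: opp run (4,3) capped by B -> flip
Dir NE: opp run (4,4), next='.' -> no flip
Dir W: first cell 'B' (not opp) -> no flip
Dir E: first cell '.' (not opp) -> no flip
Dir SW: first cell '.' (not opp) -> no flip
Dir S: first cell '.' (not opp) -> no flip
Dir SE: first cell '.' (not opp) -> no flip

Answer: (4,3)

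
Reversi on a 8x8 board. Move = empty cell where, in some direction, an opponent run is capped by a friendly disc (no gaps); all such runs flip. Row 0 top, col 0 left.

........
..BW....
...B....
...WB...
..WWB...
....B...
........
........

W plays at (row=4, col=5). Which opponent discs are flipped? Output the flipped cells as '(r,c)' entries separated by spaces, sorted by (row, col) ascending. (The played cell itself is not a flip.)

Answer: (4,4)

Derivation:
Dir NW: opp run (3,4) (2,3) (1,2), next='.' -> no flip
Dir N: first cell '.' (not opp) -> no flip
Dir NE: first cell '.' (not opp) -> no flip
Dir W: opp run (4,4) capped by W -> flip
Dir E: first cell '.' (not opp) -> no flip
Dir SW: opp run (5,4), next='.' -> no flip
Dir S: first cell '.' (not opp) -> no flip
Dir SE: first cell '.' (not opp) -> no flip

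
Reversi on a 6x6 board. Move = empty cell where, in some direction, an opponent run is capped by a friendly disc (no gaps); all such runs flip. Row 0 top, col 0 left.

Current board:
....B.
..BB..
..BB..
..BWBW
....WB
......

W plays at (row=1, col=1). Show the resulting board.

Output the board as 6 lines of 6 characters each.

Place W at (1,1); scan 8 dirs for brackets.
Dir NW: first cell '.' (not opp) -> no flip
Dir N: first cell '.' (not opp) -> no flip
Dir NE: first cell '.' (not opp) -> no flip
Dir W: first cell '.' (not opp) -> no flip
Dir E: opp run (1,2) (1,3), next='.' -> no flip
Dir SW: first cell '.' (not opp) -> no flip
Dir S: first cell '.' (not opp) -> no flip
Dir SE: opp run (2,2) capped by W -> flip
All flips: (2,2)

Answer: ....B.
.WBB..
..WB..
..BWBW
....WB
......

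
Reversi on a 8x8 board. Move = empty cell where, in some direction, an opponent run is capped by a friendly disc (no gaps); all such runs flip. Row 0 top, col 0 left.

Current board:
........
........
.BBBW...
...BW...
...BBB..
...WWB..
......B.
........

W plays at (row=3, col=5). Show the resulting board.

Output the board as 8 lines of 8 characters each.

Answer: ........
........
.BBBW...
...BWW..
...BWB..
...WWB..
......B.
........

Derivation:
Place W at (3,5); scan 8 dirs for brackets.
Dir NW: first cell 'W' (not opp) -> no flip
Dir N: first cell '.' (not opp) -> no flip
Dir NE: first cell '.' (not opp) -> no flip
Dir W: first cell 'W' (not opp) -> no flip
Dir E: first cell '.' (not opp) -> no flip
Dir SW: opp run (4,4) capped by W -> flip
Dir S: opp run (4,5) (5,5), next='.' -> no flip
Dir SE: first cell '.' (not opp) -> no flip
All flips: (4,4)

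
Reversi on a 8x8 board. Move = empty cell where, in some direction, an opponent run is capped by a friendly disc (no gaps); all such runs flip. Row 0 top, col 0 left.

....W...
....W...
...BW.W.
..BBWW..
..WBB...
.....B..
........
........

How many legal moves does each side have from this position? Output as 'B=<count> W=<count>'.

Answer: B=9 W=8

Derivation:
-- B to move --
(0,3): no bracket -> illegal
(0,5): flips 1 -> legal
(1,3): no bracket -> illegal
(1,5): flips 1 -> legal
(1,6): no bracket -> illegal
(1,7): flips 2 -> legal
(2,5): flips 2 -> legal
(2,7): no bracket -> illegal
(3,1): no bracket -> illegal
(3,6): flips 2 -> legal
(3,7): no bracket -> illegal
(4,1): flips 1 -> legal
(4,5): flips 1 -> legal
(4,6): no bracket -> illegal
(5,1): flips 1 -> legal
(5,2): flips 1 -> legal
(5,3): no bracket -> illegal
B mobility = 9
-- W to move --
(1,2): flips 1 -> legal
(1,3): no bracket -> illegal
(2,1): no bracket -> illegal
(2,2): flips 2 -> legal
(3,1): flips 2 -> legal
(4,1): flips 2 -> legal
(4,5): flips 2 -> legal
(4,6): no bracket -> illegal
(5,2): flips 1 -> legal
(5,3): flips 1 -> legal
(5,4): flips 1 -> legal
(5,6): no bracket -> illegal
(6,4): no bracket -> illegal
(6,5): no bracket -> illegal
(6,6): no bracket -> illegal
W mobility = 8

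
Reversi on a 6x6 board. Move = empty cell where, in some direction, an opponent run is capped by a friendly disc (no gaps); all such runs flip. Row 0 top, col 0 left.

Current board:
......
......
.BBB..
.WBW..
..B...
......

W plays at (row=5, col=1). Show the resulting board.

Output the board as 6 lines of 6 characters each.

Answer: ......
......
.BBB..
.WBW..
..W...
.W....

Derivation:
Place W at (5,1); scan 8 dirs for brackets.
Dir NW: first cell '.' (not opp) -> no flip
Dir N: first cell '.' (not opp) -> no flip
Dir NE: opp run (4,2) capped by W -> flip
Dir W: first cell '.' (not opp) -> no flip
Dir E: first cell '.' (not opp) -> no flip
Dir SW: edge -> no flip
Dir S: edge -> no flip
Dir SE: edge -> no flip
All flips: (4,2)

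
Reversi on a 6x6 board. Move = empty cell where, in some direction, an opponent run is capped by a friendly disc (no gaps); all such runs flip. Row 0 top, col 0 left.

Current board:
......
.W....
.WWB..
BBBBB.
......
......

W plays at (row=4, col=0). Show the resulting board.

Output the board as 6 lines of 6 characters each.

Place W at (4,0); scan 8 dirs for brackets.
Dir NW: edge -> no flip
Dir N: opp run (3,0), next='.' -> no flip
Dir NE: opp run (3,1) capped by W -> flip
Dir W: edge -> no flip
Dir E: first cell '.' (not opp) -> no flip
Dir SW: edge -> no flip
Dir S: first cell '.' (not opp) -> no flip
Dir SE: first cell '.' (not opp) -> no flip
All flips: (3,1)

Answer: ......
.W....
.WWB..
BWBBB.
W.....
......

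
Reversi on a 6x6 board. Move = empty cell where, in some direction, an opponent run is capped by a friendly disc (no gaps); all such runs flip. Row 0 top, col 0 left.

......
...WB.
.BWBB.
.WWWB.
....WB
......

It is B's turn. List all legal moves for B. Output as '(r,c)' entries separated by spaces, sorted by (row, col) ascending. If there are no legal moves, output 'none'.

Answer: (0,2) (0,3) (1,2) (3,0) (4,1) (4,2) (4,3) (5,4)

Derivation:
(0,2): flips 1 -> legal
(0,3): flips 1 -> legal
(0,4): no bracket -> illegal
(1,1): no bracket -> illegal
(1,2): flips 1 -> legal
(2,0): no bracket -> illegal
(3,0): flips 3 -> legal
(3,5): no bracket -> illegal
(4,0): no bracket -> illegal
(4,1): flips 2 -> legal
(4,2): flips 1 -> legal
(4,3): flips 3 -> legal
(5,3): no bracket -> illegal
(5,4): flips 1 -> legal
(5,5): no bracket -> illegal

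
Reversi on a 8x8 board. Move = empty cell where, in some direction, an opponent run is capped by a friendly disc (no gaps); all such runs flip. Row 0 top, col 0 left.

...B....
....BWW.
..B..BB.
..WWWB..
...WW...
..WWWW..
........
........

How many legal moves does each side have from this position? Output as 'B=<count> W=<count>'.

-- B to move --
(0,4): flips 1 -> legal
(0,5): flips 1 -> legal
(0,6): flips 1 -> legal
(0,7): flips 1 -> legal
(1,7): flips 2 -> legal
(2,1): no bracket -> illegal
(2,3): no bracket -> illegal
(2,4): no bracket -> illegal
(2,7): no bracket -> illegal
(3,1): flips 3 -> legal
(4,1): no bracket -> illegal
(4,2): flips 1 -> legal
(4,5): no bracket -> illegal
(4,6): no bracket -> illegal
(5,1): no bracket -> illegal
(5,6): no bracket -> illegal
(6,1): flips 3 -> legal
(6,2): flips 2 -> legal
(6,3): no bracket -> illegal
(6,4): no bracket -> illegal
(6,5): no bracket -> illegal
(6,6): flips 3 -> legal
B mobility = 10
-- W to move --
(0,2): no bracket -> illegal
(0,4): no bracket -> illegal
(0,5): no bracket -> illegal
(1,1): flips 1 -> legal
(1,2): flips 1 -> legal
(1,3): flips 1 -> legal
(1,7): flips 2 -> legal
(2,1): no bracket -> illegal
(2,3): no bracket -> illegal
(2,4): no bracket -> illegal
(2,7): no bracket -> illegal
(3,1): no bracket -> illegal
(3,6): flips 2 -> legal
(3,7): flips 1 -> legal
(4,5): flips 2 -> legal
(4,6): no bracket -> illegal
W mobility = 7

Answer: B=10 W=7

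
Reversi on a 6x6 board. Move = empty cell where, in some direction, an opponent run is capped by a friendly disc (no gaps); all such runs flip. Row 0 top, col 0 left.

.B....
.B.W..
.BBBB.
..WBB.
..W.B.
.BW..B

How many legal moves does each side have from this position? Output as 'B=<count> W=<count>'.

Answer: B=7 W=8

Derivation:
-- B to move --
(0,2): flips 1 -> legal
(0,3): flips 1 -> legal
(0,4): flips 1 -> legal
(1,2): no bracket -> illegal
(1,4): no bracket -> illegal
(3,1): flips 1 -> legal
(4,1): flips 1 -> legal
(4,3): flips 1 -> legal
(5,3): flips 1 -> legal
B mobility = 7
-- W to move --
(0,0): no bracket -> illegal
(0,2): no bracket -> illegal
(1,0): flips 1 -> legal
(1,2): flips 1 -> legal
(1,4): flips 1 -> legal
(1,5): flips 2 -> legal
(2,0): no bracket -> illegal
(2,5): no bracket -> illegal
(3,0): no bracket -> illegal
(3,1): flips 1 -> legal
(3,5): flips 3 -> legal
(4,0): no bracket -> illegal
(4,1): no bracket -> illegal
(4,3): flips 2 -> legal
(4,5): no bracket -> illegal
(5,0): flips 1 -> legal
(5,3): no bracket -> illegal
(5,4): no bracket -> illegal
W mobility = 8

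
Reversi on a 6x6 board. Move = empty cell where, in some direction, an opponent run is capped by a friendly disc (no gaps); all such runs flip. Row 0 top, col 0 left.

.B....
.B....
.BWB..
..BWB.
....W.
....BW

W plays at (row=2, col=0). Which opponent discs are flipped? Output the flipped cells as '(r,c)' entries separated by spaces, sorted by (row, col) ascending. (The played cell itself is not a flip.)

Answer: (2,1)

Derivation:
Dir NW: edge -> no flip
Dir N: first cell '.' (not opp) -> no flip
Dir NE: opp run (1,1), next='.' -> no flip
Dir W: edge -> no flip
Dir E: opp run (2,1) capped by W -> flip
Dir SW: edge -> no flip
Dir S: first cell '.' (not opp) -> no flip
Dir SE: first cell '.' (not opp) -> no flip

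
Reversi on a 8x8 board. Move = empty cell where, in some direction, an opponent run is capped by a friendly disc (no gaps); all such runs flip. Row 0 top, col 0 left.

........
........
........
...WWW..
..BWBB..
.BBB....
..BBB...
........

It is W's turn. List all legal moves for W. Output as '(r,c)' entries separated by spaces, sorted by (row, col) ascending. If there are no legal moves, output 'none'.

(3,1): no bracket -> illegal
(3,2): no bracket -> illegal
(3,6): no bracket -> illegal
(4,0): no bracket -> illegal
(4,1): flips 1 -> legal
(4,6): flips 2 -> legal
(5,0): no bracket -> illegal
(5,4): flips 1 -> legal
(5,5): flips 2 -> legal
(5,6): flips 1 -> legal
(6,0): flips 2 -> legal
(6,1): flips 1 -> legal
(6,5): no bracket -> illegal
(7,1): flips 3 -> legal
(7,2): no bracket -> illegal
(7,3): flips 2 -> legal
(7,4): no bracket -> illegal
(7,5): no bracket -> illegal

Answer: (4,1) (4,6) (5,4) (5,5) (5,6) (6,0) (6,1) (7,1) (7,3)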